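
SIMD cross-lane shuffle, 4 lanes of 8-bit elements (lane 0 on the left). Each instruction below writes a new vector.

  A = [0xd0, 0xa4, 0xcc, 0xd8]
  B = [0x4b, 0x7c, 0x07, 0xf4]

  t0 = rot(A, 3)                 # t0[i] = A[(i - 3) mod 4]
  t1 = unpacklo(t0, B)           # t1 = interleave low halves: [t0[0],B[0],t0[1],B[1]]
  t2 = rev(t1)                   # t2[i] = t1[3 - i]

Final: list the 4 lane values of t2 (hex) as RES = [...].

RES = [0x7c, 0xcc, 0x4b, 0xa4]

t0 = [0xa4, 0xcc, 0xd8, 0xd0]
t1 = [0xa4, 0x4b, 0xcc, 0x7c]
t2 = [0x7c, 0xcc, 0x4b, 0xa4]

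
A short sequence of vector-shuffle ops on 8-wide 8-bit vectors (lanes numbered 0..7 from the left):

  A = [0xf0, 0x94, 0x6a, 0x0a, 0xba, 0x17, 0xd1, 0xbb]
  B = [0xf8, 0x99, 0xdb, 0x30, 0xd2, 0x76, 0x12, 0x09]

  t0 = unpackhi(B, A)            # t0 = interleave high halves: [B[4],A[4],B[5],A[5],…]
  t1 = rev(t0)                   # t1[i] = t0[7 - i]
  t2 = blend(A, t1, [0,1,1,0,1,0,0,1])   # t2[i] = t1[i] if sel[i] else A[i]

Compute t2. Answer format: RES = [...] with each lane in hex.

→ t0 |d2|ba|76|17|12|d1|09|bb|
→ t1 |bb|09|d1|12|17|76|ba|d2|
→ t2 |f0|09|d1|0a|17|17|d1|d2|

RES = [ 0xf0  0x09  0xd1  0x0a  0x17  0x17  0xd1  0xd2 ]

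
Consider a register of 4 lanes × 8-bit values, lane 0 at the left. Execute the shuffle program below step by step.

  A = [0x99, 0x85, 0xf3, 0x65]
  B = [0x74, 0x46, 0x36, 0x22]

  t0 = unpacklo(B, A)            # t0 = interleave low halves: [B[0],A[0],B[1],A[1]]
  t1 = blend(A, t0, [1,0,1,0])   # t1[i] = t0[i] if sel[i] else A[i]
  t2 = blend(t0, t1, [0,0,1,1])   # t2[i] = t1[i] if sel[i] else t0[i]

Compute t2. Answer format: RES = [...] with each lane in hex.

RES = [ 0x74  0x99  0x46  0x65 ]

  t0: 74 99 46 85
  t1: 74 85 46 65
  t2: 74 99 46 65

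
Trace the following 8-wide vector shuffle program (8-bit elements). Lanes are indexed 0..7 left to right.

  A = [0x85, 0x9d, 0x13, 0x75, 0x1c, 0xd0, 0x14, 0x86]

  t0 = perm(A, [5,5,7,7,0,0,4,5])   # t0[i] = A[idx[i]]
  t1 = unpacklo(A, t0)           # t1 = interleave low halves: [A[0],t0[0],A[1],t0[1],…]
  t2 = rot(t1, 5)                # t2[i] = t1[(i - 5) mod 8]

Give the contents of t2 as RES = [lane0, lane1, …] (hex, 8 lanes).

  t0: d0 d0 86 86 85 85 1c d0
  t1: 85 d0 9d d0 13 86 75 86
  t2: d0 13 86 75 86 85 d0 9d

RES = [ 0xd0  0x13  0x86  0x75  0x86  0x85  0xd0  0x9d ]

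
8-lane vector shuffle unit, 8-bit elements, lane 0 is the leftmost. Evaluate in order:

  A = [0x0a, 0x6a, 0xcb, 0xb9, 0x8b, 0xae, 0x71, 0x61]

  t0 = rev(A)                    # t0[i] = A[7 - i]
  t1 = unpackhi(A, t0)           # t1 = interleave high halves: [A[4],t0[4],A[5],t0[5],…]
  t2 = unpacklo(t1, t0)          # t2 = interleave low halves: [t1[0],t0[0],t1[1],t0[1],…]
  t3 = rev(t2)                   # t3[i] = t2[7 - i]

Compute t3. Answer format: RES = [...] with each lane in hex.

  t0: 61 71 ae 8b b9 cb 6a 0a
  t1: 8b b9 ae cb 71 6a 61 0a
  t2: 8b 61 b9 71 ae ae cb 8b
  t3: 8b cb ae ae 71 b9 61 8b

RES = [0x8b, 0xcb, 0xae, 0xae, 0x71, 0xb9, 0x61, 0x8b]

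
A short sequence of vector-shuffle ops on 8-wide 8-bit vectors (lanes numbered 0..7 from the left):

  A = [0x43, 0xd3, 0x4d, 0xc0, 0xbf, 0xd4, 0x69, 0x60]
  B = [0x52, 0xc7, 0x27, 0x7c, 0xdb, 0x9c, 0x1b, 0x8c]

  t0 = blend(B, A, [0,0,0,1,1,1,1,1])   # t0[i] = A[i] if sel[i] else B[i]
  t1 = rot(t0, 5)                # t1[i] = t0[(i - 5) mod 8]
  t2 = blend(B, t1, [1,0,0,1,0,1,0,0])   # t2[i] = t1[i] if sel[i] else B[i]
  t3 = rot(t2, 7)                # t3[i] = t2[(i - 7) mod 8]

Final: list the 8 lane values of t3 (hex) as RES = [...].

RES = [ 0xc7  0x27  0x69  0xdb  0x52  0x1b  0x8c  0xc0 ]

  t0: 52 c7 27 c0 bf d4 69 60
  t1: c0 bf d4 69 60 52 c7 27
  t2: c0 c7 27 69 db 52 1b 8c
  t3: c7 27 69 db 52 1b 8c c0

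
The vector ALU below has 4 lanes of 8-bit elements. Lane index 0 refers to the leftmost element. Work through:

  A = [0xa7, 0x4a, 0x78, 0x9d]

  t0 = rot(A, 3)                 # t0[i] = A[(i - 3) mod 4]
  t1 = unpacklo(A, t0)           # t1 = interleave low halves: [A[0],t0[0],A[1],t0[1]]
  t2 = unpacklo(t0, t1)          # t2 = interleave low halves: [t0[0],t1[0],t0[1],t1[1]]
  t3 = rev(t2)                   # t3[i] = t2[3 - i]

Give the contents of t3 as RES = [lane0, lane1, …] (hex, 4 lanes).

→ t0 |4a|78|9d|a7|
→ t1 |a7|4a|4a|78|
→ t2 |4a|a7|78|4a|
→ t3 |4a|78|a7|4a|

RES = [0x4a, 0x78, 0xa7, 0x4a]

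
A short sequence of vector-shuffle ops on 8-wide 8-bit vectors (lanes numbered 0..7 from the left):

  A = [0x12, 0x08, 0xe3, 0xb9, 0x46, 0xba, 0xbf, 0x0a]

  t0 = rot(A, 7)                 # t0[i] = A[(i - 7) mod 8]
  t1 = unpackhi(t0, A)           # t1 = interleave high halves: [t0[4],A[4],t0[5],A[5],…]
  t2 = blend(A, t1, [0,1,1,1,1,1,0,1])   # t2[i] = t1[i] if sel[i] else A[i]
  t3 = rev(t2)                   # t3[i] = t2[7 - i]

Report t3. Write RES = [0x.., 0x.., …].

RES = [0x0a, 0xbf, 0xbf, 0x0a, 0xba, 0xbf, 0x46, 0x12]

  t0: 08 e3 b9 46 ba bf 0a 12
  t1: ba 46 bf ba 0a bf 12 0a
  t2: 12 46 bf ba 0a bf bf 0a
  t3: 0a bf bf 0a ba bf 46 12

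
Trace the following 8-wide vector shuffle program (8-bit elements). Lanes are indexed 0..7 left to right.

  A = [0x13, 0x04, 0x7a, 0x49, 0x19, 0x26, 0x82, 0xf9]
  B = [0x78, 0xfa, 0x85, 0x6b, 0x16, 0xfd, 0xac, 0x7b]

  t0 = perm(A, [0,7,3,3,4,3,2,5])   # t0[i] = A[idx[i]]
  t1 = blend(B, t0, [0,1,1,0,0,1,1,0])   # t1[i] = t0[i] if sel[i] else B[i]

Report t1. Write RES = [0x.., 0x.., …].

t0 = [0x13, 0xf9, 0x49, 0x49, 0x19, 0x49, 0x7a, 0x26]
t1 = [0x78, 0xf9, 0x49, 0x6b, 0x16, 0x49, 0x7a, 0x7b]

RES = [0x78, 0xf9, 0x49, 0x6b, 0x16, 0x49, 0x7a, 0x7b]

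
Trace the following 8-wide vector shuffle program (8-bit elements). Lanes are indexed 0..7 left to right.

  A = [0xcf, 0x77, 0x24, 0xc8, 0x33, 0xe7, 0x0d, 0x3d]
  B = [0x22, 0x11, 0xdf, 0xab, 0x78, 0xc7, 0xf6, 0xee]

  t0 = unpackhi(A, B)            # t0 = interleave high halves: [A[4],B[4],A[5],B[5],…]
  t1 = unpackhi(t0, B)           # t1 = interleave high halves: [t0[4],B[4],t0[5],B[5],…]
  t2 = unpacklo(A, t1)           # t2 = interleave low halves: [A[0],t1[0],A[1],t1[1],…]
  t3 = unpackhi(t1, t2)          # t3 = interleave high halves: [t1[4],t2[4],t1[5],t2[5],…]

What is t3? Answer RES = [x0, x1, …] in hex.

RES = [0x3d, 0x24, 0xf6, 0xf6, 0xee, 0xc8, 0xee, 0xc7]

t0 = [0x33, 0x78, 0xe7, 0xc7, 0x0d, 0xf6, 0x3d, 0xee]
t1 = [0x0d, 0x78, 0xf6, 0xc7, 0x3d, 0xf6, 0xee, 0xee]
t2 = [0xcf, 0x0d, 0x77, 0x78, 0x24, 0xf6, 0xc8, 0xc7]
t3 = [0x3d, 0x24, 0xf6, 0xf6, 0xee, 0xc8, 0xee, 0xc7]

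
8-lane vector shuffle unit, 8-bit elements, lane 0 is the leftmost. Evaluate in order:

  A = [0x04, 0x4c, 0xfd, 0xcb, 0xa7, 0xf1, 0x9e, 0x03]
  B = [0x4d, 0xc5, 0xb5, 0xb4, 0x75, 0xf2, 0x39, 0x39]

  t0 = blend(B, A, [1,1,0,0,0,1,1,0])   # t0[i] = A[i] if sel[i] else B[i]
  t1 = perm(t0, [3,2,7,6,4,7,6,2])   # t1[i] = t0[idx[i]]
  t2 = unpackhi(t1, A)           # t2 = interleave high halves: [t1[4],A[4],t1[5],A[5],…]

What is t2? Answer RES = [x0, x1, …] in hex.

RES = [0x75, 0xa7, 0x39, 0xf1, 0x9e, 0x9e, 0xb5, 0x03]

t0 = [0x04, 0x4c, 0xb5, 0xb4, 0x75, 0xf1, 0x9e, 0x39]
t1 = [0xb4, 0xb5, 0x39, 0x9e, 0x75, 0x39, 0x9e, 0xb5]
t2 = [0x75, 0xa7, 0x39, 0xf1, 0x9e, 0x9e, 0xb5, 0x03]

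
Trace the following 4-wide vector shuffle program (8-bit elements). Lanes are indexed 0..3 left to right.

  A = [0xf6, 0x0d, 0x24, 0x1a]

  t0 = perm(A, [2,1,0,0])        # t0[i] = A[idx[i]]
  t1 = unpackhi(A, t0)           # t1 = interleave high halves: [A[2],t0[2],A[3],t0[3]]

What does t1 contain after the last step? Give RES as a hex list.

  t0: 24 0d f6 f6
  t1: 24 f6 1a f6

RES = [0x24, 0xf6, 0x1a, 0xf6]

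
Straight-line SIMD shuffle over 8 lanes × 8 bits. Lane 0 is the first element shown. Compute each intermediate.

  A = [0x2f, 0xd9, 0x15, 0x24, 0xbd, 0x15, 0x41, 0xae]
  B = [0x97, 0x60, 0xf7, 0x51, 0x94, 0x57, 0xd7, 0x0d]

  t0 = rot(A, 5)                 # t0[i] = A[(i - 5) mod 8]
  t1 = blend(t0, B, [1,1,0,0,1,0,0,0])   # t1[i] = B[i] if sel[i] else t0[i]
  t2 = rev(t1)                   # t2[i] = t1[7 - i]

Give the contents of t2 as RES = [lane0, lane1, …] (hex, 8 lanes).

RES = [0x15, 0xd9, 0x2f, 0x94, 0x41, 0x15, 0x60, 0x97]

→ t0 |24|bd|15|41|ae|2f|d9|15|
→ t1 |97|60|15|41|94|2f|d9|15|
→ t2 |15|d9|2f|94|41|15|60|97|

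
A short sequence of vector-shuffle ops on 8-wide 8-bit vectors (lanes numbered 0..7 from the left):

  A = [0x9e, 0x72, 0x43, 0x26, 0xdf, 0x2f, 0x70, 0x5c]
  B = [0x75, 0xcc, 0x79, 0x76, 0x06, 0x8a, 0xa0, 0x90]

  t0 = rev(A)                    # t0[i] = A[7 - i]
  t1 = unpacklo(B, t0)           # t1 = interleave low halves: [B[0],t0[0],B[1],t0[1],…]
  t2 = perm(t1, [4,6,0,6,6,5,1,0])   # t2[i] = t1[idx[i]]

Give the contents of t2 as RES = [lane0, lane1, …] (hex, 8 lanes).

RES = [0x79, 0x76, 0x75, 0x76, 0x76, 0x2f, 0x5c, 0x75]

→ t0 |5c|70|2f|df|26|43|72|9e|
→ t1 |75|5c|cc|70|79|2f|76|df|
→ t2 |79|76|75|76|76|2f|5c|75|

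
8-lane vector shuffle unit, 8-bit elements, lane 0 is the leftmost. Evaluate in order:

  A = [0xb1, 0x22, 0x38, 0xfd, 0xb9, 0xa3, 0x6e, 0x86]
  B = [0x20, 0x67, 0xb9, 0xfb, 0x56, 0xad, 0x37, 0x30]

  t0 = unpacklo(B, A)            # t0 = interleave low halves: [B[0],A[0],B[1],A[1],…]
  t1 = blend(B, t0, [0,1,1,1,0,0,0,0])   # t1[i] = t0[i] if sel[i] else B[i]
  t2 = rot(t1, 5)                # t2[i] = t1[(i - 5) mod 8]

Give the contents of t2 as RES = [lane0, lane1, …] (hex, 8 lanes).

RES = [0x22, 0x56, 0xad, 0x37, 0x30, 0x20, 0xb1, 0x67]

  t0: 20 b1 67 22 b9 38 fb fd
  t1: 20 b1 67 22 56 ad 37 30
  t2: 22 56 ad 37 30 20 b1 67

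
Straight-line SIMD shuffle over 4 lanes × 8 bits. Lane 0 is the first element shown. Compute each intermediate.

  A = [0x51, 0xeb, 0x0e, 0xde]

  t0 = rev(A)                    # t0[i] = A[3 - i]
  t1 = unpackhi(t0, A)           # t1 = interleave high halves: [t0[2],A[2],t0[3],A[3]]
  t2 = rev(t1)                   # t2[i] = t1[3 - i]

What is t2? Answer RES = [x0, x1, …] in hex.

→ t0 |de|0e|eb|51|
→ t1 |eb|0e|51|de|
→ t2 |de|51|0e|eb|

RES = [ 0xde  0x51  0x0e  0xeb ]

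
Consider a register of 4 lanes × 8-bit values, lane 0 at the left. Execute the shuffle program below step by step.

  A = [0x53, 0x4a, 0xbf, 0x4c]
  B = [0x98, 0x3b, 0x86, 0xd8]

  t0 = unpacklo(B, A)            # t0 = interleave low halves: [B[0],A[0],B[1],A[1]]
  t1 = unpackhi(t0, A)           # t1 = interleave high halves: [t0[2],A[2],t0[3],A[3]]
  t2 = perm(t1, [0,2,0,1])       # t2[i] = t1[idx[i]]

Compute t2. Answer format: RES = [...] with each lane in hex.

RES = [ 0x3b  0x4a  0x3b  0xbf ]

t0 = [0x98, 0x53, 0x3b, 0x4a]
t1 = [0x3b, 0xbf, 0x4a, 0x4c]
t2 = [0x3b, 0x4a, 0x3b, 0xbf]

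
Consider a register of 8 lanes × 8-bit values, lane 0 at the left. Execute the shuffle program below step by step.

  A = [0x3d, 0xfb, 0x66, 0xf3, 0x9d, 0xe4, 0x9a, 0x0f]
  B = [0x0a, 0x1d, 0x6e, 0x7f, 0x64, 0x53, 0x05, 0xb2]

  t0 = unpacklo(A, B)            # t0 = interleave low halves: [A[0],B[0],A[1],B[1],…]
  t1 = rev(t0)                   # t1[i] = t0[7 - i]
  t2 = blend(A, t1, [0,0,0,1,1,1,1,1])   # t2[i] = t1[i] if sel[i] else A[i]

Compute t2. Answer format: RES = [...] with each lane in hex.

RES = [0x3d, 0xfb, 0x66, 0x66, 0x1d, 0xfb, 0x0a, 0x3d]

  t0: 3d 0a fb 1d 66 6e f3 7f
  t1: 7f f3 6e 66 1d fb 0a 3d
  t2: 3d fb 66 66 1d fb 0a 3d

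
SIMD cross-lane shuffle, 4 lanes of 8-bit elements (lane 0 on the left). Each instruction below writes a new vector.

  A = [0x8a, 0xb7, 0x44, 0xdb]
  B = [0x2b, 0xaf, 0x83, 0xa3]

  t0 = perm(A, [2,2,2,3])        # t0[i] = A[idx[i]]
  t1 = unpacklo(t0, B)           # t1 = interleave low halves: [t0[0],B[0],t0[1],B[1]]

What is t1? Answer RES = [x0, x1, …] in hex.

RES = [0x44, 0x2b, 0x44, 0xaf]

t0 = [0x44, 0x44, 0x44, 0xdb]
t1 = [0x44, 0x2b, 0x44, 0xaf]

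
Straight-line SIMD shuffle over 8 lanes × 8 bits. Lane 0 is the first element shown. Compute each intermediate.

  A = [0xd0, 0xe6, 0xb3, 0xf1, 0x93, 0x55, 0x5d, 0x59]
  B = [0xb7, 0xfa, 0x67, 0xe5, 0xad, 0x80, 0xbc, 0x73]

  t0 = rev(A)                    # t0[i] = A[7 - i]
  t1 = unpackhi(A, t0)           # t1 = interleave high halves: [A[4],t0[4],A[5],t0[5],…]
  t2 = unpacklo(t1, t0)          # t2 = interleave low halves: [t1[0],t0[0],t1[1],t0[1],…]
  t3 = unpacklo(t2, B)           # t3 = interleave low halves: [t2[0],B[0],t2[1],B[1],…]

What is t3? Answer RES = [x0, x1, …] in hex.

  t0: 59 5d 55 93 f1 b3 e6 d0
  t1: 93 f1 55 b3 5d e6 59 d0
  t2: 93 59 f1 5d 55 55 b3 93
  t3: 93 b7 59 fa f1 67 5d e5

RES = [ 0x93  0xb7  0x59  0xfa  0xf1  0x67  0x5d  0xe5 ]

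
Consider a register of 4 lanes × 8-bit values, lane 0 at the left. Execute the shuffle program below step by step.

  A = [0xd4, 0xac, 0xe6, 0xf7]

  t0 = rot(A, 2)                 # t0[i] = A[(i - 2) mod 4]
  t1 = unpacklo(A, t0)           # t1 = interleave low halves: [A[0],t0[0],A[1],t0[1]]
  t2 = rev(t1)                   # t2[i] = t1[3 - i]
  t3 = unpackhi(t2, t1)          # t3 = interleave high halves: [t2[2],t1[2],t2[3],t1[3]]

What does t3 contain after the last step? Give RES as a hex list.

RES = [ 0xe6  0xac  0xd4  0xf7 ]

  t0: e6 f7 d4 ac
  t1: d4 e6 ac f7
  t2: f7 ac e6 d4
  t3: e6 ac d4 f7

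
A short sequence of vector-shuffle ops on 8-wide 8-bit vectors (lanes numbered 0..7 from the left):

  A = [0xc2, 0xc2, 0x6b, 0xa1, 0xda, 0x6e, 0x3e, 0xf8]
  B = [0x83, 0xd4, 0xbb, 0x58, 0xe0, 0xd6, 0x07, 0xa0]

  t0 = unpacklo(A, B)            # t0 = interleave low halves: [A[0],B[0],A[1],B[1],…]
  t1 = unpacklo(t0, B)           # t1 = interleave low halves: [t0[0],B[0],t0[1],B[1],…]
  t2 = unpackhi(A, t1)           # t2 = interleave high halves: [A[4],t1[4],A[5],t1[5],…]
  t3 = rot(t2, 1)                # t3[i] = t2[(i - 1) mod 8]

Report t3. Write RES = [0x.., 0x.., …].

  t0: c2 83 c2 d4 6b bb a1 58
  t1: c2 83 83 d4 c2 bb d4 58
  t2: da c2 6e bb 3e d4 f8 58
  t3: 58 da c2 6e bb 3e d4 f8

RES = [ 0x58  0xda  0xc2  0x6e  0xbb  0x3e  0xd4  0xf8 ]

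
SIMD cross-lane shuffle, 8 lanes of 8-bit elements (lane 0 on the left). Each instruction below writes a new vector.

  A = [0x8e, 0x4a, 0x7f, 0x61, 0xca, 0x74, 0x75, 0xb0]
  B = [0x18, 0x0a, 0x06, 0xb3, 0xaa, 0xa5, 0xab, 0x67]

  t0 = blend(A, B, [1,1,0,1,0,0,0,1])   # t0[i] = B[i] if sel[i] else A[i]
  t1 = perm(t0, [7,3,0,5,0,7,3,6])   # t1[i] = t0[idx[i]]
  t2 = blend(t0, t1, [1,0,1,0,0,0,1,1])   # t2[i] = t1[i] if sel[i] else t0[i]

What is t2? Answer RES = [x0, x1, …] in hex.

RES = [0x67, 0x0a, 0x18, 0xb3, 0xca, 0x74, 0xb3, 0x75]

  t0: 18 0a 7f b3 ca 74 75 67
  t1: 67 b3 18 74 18 67 b3 75
  t2: 67 0a 18 b3 ca 74 b3 75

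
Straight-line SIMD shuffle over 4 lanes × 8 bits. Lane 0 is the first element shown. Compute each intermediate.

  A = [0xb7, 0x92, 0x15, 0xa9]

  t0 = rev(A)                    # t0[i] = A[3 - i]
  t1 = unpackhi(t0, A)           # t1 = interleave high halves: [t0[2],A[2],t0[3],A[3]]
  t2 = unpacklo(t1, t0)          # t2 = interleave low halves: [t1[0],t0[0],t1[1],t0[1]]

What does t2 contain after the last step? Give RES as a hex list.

RES = [0x92, 0xa9, 0x15, 0x15]

→ t0 |a9|15|92|b7|
→ t1 |92|15|b7|a9|
→ t2 |92|a9|15|15|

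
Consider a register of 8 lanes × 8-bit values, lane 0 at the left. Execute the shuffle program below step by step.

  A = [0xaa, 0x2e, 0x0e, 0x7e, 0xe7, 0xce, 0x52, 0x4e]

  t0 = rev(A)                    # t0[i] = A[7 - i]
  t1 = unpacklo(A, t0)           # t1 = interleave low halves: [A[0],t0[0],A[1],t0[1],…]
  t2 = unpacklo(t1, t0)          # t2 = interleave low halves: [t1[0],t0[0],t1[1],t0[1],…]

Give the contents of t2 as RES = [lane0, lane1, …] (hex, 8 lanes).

RES = [ 0xaa  0x4e  0x4e  0x52  0x2e  0xce  0x52  0xe7 ]

  t0: 4e 52 ce e7 7e 0e 2e aa
  t1: aa 4e 2e 52 0e ce 7e e7
  t2: aa 4e 4e 52 2e ce 52 e7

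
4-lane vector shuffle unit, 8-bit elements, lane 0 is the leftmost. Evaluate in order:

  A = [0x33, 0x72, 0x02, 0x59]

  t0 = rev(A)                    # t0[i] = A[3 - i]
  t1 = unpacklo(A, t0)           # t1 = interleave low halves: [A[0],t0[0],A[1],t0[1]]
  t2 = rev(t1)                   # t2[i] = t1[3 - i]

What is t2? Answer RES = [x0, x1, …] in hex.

RES = [0x02, 0x72, 0x59, 0x33]

t0 = [0x59, 0x02, 0x72, 0x33]
t1 = [0x33, 0x59, 0x72, 0x02]
t2 = [0x02, 0x72, 0x59, 0x33]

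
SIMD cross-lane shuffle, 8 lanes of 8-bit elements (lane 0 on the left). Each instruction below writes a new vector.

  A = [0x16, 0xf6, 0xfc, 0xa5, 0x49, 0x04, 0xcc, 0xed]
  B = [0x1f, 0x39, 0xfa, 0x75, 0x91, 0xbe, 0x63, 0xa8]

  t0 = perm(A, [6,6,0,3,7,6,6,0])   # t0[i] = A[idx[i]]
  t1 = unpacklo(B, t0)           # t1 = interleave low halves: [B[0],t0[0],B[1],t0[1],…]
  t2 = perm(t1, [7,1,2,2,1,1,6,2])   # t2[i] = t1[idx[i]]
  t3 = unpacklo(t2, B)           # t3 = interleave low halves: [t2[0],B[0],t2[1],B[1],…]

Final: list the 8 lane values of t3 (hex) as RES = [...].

RES = [ 0xa5  0x1f  0xcc  0x39  0x39  0xfa  0x39  0x75 ]

  t0: cc cc 16 a5 ed cc cc 16
  t1: 1f cc 39 cc fa 16 75 a5
  t2: a5 cc 39 39 cc cc 75 39
  t3: a5 1f cc 39 39 fa 39 75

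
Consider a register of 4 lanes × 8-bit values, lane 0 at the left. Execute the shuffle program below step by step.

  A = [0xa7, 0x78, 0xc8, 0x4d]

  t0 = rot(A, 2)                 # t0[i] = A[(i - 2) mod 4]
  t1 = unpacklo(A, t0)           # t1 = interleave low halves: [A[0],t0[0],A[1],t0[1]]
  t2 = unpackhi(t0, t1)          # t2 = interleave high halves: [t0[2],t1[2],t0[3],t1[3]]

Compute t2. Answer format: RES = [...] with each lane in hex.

RES = [0xa7, 0x78, 0x78, 0x4d]

  t0: c8 4d a7 78
  t1: a7 c8 78 4d
  t2: a7 78 78 4d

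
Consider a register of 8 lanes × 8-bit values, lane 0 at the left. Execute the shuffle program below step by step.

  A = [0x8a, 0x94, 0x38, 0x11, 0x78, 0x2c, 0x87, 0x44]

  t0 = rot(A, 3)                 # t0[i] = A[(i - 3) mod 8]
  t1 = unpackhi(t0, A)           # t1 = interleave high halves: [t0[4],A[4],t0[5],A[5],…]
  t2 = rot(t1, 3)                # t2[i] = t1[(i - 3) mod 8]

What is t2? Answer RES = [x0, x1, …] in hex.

→ t0 |2c|87|44|8a|94|38|11|78|
→ t1 |94|78|38|2c|11|87|78|44|
→ t2 |87|78|44|94|78|38|2c|11|

RES = [0x87, 0x78, 0x44, 0x94, 0x78, 0x38, 0x2c, 0x11]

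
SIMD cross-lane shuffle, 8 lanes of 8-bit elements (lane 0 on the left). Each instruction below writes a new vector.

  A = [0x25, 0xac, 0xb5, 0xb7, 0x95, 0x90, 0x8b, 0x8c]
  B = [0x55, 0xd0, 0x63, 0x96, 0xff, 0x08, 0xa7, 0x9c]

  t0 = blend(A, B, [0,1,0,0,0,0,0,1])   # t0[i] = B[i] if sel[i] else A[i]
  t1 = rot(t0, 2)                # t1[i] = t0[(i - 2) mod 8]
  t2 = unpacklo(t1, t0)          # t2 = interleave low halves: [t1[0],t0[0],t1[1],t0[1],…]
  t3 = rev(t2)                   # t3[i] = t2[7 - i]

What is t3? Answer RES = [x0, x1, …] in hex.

t0 = [0x25, 0xd0, 0xb5, 0xb7, 0x95, 0x90, 0x8b, 0x9c]
t1 = [0x8b, 0x9c, 0x25, 0xd0, 0xb5, 0xb7, 0x95, 0x90]
t2 = [0x8b, 0x25, 0x9c, 0xd0, 0x25, 0xb5, 0xd0, 0xb7]
t3 = [0xb7, 0xd0, 0xb5, 0x25, 0xd0, 0x9c, 0x25, 0x8b]

RES = [0xb7, 0xd0, 0xb5, 0x25, 0xd0, 0x9c, 0x25, 0x8b]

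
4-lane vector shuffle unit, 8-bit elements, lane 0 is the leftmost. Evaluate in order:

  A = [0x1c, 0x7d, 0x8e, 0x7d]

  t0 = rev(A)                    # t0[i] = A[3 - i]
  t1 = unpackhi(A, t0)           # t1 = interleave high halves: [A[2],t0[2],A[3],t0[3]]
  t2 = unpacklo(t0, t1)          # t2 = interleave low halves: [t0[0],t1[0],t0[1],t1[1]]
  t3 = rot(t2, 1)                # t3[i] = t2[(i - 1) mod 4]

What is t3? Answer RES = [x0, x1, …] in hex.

RES = [0x7d, 0x7d, 0x8e, 0x8e]

→ t0 |7d|8e|7d|1c|
→ t1 |8e|7d|7d|1c|
→ t2 |7d|8e|8e|7d|
→ t3 |7d|7d|8e|8e|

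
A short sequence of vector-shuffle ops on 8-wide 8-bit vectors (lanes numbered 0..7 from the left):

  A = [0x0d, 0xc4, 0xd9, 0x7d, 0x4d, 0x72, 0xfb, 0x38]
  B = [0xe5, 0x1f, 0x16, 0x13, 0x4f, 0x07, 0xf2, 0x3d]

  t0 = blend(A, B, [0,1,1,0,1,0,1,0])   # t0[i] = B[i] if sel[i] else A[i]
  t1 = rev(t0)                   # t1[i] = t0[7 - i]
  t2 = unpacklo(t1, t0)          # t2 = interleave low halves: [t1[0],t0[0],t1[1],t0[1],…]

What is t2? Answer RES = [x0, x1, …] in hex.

RES = [ 0x38  0x0d  0xf2  0x1f  0x72  0x16  0x4f  0x7d ]

→ t0 |0d|1f|16|7d|4f|72|f2|38|
→ t1 |38|f2|72|4f|7d|16|1f|0d|
→ t2 |38|0d|f2|1f|72|16|4f|7d|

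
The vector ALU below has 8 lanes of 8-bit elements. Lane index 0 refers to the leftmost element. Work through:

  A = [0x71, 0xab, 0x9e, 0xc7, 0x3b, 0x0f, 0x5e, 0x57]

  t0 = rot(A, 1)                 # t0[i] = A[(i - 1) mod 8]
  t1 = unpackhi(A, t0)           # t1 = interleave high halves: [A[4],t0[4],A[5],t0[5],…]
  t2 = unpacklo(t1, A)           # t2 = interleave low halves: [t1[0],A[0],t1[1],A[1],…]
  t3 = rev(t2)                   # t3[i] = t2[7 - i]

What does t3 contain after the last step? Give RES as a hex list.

  t0: 57 71 ab 9e c7 3b 0f 5e
  t1: 3b c7 0f 3b 5e 0f 57 5e
  t2: 3b 71 c7 ab 0f 9e 3b c7
  t3: c7 3b 9e 0f ab c7 71 3b

RES = [ 0xc7  0x3b  0x9e  0x0f  0xab  0xc7  0x71  0x3b ]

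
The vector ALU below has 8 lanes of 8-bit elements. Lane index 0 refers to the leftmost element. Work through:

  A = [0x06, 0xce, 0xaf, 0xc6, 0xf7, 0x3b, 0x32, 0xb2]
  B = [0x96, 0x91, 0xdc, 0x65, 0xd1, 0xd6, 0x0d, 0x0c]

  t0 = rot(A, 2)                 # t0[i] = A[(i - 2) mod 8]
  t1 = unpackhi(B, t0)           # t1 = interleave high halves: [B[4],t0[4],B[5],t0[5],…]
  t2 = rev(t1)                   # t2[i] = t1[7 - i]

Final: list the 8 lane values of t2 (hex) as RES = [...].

RES = [0x3b, 0x0c, 0xf7, 0x0d, 0xc6, 0xd6, 0xaf, 0xd1]

  t0: 32 b2 06 ce af c6 f7 3b
  t1: d1 af d6 c6 0d f7 0c 3b
  t2: 3b 0c f7 0d c6 d6 af d1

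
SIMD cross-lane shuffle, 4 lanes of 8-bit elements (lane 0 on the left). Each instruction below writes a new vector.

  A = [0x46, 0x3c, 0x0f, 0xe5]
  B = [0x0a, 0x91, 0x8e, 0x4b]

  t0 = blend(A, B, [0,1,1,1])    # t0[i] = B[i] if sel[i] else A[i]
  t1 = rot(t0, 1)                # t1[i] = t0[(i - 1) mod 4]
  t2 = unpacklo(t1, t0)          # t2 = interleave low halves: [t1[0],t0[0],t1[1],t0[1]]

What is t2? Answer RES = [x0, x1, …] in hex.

→ t0 |46|91|8e|4b|
→ t1 |4b|46|91|8e|
→ t2 |4b|46|46|91|

RES = [0x4b, 0x46, 0x46, 0x91]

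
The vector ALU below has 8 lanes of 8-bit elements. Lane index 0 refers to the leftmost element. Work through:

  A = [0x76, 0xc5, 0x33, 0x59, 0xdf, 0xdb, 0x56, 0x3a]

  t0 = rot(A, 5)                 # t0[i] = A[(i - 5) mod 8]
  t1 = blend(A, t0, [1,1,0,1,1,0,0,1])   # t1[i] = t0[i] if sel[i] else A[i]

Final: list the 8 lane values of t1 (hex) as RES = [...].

  t0: 59 df db 56 3a 76 c5 33
  t1: 59 df 33 56 3a db 56 33

RES = [0x59, 0xdf, 0x33, 0x56, 0x3a, 0xdb, 0x56, 0x33]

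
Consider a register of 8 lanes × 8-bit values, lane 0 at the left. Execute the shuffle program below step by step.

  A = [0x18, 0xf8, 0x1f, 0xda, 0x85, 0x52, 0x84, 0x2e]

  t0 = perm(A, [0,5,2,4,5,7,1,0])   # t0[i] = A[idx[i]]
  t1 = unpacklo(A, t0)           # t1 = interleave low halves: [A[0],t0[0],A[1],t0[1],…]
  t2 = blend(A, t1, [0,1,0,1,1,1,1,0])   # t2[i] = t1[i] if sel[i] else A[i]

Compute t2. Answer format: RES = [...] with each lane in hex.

RES = [ 0x18  0x18  0x1f  0x52  0x1f  0x1f  0xda  0x2e ]

  t0: 18 52 1f 85 52 2e f8 18
  t1: 18 18 f8 52 1f 1f da 85
  t2: 18 18 1f 52 1f 1f da 2e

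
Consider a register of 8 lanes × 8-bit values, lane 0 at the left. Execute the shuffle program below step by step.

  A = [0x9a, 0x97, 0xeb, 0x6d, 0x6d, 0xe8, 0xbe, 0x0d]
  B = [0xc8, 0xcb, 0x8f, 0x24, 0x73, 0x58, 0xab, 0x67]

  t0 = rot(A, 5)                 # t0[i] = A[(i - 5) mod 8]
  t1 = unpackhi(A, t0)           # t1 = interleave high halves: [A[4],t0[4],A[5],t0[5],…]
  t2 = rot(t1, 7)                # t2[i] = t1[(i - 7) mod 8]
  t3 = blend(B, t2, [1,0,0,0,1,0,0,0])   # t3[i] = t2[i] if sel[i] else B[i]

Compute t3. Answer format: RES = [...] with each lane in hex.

t0 = [0x6d, 0x6d, 0xe8, 0xbe, 0x0d, 0x9a, 0x97, 0xeb]
t1 = [0x6d, 0x0d, 0xe8, 0x9a, 0xbe, 0x97, 0x0d, 0xeb]
t2 = [0x0d, 0xe8, 0x9a, 0xbe, 0x97, 0x0d, 0xeb, 0x6d]
t3 = [0x0d, 0xcb, 0x8f, 0x24, 0x97, 0x58, 0xab, 0x67]

RES = [ 0x0d  0xcb  0x8f  0x24  0x97  0x58  0xab  0x67 ]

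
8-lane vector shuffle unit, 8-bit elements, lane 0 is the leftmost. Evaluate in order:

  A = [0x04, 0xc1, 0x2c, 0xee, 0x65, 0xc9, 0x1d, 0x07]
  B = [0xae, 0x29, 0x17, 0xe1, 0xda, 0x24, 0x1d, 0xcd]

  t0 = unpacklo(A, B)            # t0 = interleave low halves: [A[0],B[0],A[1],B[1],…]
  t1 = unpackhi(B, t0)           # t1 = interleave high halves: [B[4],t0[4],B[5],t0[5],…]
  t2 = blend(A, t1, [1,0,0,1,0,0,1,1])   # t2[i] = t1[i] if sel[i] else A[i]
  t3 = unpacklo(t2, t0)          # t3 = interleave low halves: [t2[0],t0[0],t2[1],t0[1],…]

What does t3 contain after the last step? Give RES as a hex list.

→ t0 |04|ae|c1|29|2c|17|ee|e1|
→ t1 |da|2c|24|17|1d|ee|cd|e1|
→ t2 |da|c1|2c|17|65|c9|cd|e1|
→ t3 |da|04|c1|ae|2c|c1|17|29|

RES = [0xda, 0x04, 0xc1, 0xae, 0x2c, 0xc1, 0x17, 0x29]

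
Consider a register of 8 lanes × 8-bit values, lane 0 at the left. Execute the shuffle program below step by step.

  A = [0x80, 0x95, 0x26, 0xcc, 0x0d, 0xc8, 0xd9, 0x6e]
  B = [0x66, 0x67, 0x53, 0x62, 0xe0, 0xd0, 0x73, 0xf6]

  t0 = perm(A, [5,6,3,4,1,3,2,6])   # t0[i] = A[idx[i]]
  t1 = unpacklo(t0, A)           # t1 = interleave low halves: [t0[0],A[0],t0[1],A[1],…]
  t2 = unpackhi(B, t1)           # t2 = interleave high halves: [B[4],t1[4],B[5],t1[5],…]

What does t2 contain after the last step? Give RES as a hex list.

RES = [0xe0, 0xcc, 0xd0, 0x26, 0x73, 0x0d, 0xf6, 0xcc]

  t0: c8 d9 cc 0d 95 cc 26 d9
  t1: c8 80 d9 95 cc 26 0d cc
  t2: e0 cc d0 26 73 0d f6 cc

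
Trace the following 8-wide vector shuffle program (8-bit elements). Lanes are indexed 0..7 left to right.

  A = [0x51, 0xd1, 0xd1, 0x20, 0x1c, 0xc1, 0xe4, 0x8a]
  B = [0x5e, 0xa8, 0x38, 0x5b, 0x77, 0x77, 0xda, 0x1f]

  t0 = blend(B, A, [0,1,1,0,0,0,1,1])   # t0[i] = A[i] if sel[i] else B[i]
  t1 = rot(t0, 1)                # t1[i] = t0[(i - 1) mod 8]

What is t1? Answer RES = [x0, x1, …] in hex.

t0 = [0x5e, 0xd1, 0xd1, 0x5b, 0x77, 0x77, 0xe4, 0x8a]
t1 = [0x8a, 0x5e, 0xd1, 0xd1, 0x5b, 0x77, 0x77, 0xe4]

RES = [0x8a, 0x5e, 0xd1, 0xd1, 0x5b, 0x77, 0x77, 0xe4]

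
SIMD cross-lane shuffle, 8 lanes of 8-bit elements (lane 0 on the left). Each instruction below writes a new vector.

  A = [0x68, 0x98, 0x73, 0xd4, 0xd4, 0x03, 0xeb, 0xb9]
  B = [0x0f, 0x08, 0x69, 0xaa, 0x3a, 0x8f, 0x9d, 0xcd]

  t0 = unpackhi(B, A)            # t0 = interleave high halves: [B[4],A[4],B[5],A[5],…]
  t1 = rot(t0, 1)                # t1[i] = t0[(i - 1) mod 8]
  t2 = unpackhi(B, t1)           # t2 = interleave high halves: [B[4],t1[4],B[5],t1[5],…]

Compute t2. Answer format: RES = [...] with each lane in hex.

→ t0 |3a|d4|8f|03|9d|eb|cd|b9|
→ t1 |b9|3a|d4|8f|03|9d|eb|cd|
→ t2 |3a|03|8f|9d|9d|eb|cd|cd|

RES = [ 0x3a  0x03  0x8f  0x9d  0x9d  0xeb  0xcd  0xcd ]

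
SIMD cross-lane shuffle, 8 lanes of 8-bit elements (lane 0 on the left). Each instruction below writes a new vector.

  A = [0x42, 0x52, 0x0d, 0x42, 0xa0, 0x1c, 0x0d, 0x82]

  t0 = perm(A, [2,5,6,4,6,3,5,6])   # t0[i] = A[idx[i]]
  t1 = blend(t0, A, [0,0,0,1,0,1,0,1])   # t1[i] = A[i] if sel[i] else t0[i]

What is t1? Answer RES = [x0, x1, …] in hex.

RES = [0x0d, 0x1c, 0x0d, 0x42, 0x0d, 0x1c, 0x1c, 0x82]

t0 = [0x0d, 0x1c, 0x0d, 0xa0, 0x0d, 0x42, 0x1c, 0x0d]
t1 = [0x0d, 0x1c, 0x0d, 0x42, 0x0d, 0x1c, 0x1c, 0x82]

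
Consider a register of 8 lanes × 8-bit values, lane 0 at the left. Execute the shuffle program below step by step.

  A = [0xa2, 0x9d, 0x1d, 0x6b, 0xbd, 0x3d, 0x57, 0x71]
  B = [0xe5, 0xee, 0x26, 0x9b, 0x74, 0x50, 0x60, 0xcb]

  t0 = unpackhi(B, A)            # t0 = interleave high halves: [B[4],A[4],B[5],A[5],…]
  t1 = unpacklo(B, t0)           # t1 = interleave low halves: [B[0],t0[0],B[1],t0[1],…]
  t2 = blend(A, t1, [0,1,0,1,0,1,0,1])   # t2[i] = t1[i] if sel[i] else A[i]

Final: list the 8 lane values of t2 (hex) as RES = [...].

RES = [ 0xa2  0x74  0x1d  0xbd  0xbd  0x50  0x57  0x3d ]

t0 = [0x74, 0xbd, 0x50, 0x3d, 0x60, 0x57, 0xcb, 0x71]
t1 = [0xe5, 0x74, 0xee, 0xbd, 0x26, 0x50, 0x9b, 0x3d]
t2 = [0xa2, 0x74, 0x1d, 0xbd, 0xbd, 0x50, 0x57, 0x3d]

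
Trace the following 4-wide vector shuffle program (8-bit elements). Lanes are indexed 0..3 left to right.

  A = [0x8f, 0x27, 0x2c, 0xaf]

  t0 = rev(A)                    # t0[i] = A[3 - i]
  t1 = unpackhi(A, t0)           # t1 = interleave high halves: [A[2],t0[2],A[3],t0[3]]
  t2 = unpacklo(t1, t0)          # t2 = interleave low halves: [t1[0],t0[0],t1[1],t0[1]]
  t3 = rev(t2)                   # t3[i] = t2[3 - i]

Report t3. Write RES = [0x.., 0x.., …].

RES = [0x2c, 0x27, 0xaf, 0x2c]

  t0: af 2c 27 8f
  t1: 2c 27 af 8f
  t2: 2c af 27 2c
  t3: 2c 27 af 2c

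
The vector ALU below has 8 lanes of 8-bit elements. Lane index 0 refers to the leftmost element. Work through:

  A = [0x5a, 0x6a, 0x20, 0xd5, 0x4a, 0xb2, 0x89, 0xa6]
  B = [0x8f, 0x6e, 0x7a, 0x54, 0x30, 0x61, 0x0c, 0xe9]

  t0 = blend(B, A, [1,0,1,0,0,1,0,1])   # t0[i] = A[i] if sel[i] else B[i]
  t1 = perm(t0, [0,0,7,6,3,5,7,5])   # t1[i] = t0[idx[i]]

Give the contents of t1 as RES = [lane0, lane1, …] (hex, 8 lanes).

RES = [ 0x5a  0x5a  0xa6  0x0c  0x54  0xb2  0xa6  0xb2 ]

  t0: 5a 6e 20 54 30 b2 0c a6
  t1: 5a 5a a6 0c 54 b2 a6 b2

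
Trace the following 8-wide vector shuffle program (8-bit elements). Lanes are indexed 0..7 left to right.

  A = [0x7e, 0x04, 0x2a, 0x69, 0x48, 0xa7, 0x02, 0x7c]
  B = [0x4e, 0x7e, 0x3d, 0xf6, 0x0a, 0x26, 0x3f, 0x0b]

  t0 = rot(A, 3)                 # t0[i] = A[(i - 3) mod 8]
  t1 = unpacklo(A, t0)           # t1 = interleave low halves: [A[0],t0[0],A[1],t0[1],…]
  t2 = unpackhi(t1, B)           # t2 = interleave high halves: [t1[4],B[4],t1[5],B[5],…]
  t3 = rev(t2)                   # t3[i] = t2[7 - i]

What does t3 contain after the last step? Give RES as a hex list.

RES = [0x0b, 0x7e, 0x3f, 0x69, 0x26, 0x7c, 0x0a, 0x2a]

t0 = [0xa7, 0x02, 0x7c, 0x7e, 0x04, 0x2a, 0x69, 0x48]
t1 = [0x7e, 0xa7, 0x04, 0x02, 0x2a, 0x7c, 0x69, 0x7e]
t2 = [0x2a, 0x0a, 0x7c, 0x26, 0x69, 0x3f, 0x7e, 0x0b]
t3 = [0x0b, 0x7e, 0x3f, 0x69, 0x26, 0x7c, 0x0a, 0x2a]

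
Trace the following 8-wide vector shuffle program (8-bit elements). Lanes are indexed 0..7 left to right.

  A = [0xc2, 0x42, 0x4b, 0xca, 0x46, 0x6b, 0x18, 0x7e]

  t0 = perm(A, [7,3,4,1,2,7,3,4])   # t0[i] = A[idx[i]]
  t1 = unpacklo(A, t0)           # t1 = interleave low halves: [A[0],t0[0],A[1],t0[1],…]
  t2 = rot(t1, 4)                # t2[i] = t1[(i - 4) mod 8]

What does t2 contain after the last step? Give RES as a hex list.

→ t0 |7e|ca|46|42|4b|7e|ca|46|
→ t1 |c2|7e|42|ca|4b|46|ca|42|
→ t2 |4b|46|ca|42|c2|7e|42|ca|

RES = [ 0x4b  0x46  0xca  0x42  0xc2  0x7e  0x42  0xca ]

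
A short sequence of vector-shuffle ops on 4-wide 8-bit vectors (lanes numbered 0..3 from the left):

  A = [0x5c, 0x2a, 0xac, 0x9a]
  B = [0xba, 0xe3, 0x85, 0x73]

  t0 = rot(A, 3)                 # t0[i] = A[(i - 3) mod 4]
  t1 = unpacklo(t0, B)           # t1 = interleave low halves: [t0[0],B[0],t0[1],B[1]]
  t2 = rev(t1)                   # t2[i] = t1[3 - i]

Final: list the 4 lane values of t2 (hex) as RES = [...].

RES = [0xe3, 0xac, 0xba, 0x2a]

  t0: 2a ac 9a 5c
  t1: 2a ba ac e3
  t2: e3 ac ba 2a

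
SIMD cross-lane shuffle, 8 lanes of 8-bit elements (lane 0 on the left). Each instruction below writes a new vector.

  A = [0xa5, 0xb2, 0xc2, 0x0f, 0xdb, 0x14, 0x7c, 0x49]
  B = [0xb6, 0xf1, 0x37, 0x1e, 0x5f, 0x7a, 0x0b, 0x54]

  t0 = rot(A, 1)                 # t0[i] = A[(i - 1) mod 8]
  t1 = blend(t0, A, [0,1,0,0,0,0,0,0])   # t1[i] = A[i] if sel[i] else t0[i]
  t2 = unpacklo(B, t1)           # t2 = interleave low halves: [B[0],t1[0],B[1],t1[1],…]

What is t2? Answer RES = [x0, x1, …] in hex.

t0 = [0x49, 0xa5, 0xb2, 0xc2, 0x0f, 0xdb, 0x14, 0x7c]
t1 = [0x49, 0xb2, 0xb2, 0xc2, 0x0f, 0xdb, 0x14, 0x7c]
t2 = [0xb6, 0x49, 0xf1, 0xb2, 0x37, 0xb2, 0x1e, 0xc2]

RES = [ 0xb6  0x49  0xf1  0xb2  0x37  0xb2  0x1e  0xc2 ]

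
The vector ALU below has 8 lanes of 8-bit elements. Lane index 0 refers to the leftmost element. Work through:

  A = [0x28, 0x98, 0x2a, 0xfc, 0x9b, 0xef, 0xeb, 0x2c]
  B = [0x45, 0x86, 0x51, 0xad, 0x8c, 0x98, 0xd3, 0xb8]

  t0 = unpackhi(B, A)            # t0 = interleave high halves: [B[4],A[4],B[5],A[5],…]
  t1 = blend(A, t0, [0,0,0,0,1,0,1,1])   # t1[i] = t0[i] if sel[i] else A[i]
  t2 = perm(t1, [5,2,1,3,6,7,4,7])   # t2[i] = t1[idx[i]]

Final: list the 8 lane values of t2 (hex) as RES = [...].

RES = [0xef, 0x2a, 0x98, 0xfc, 0xb8, 0x2c, 0xd3, 0x2c]

→ t0 |8c|9b|98|ef|d3|eb|b8|2c|
→ t1 |28|98|2a|fc|d3|ef|b8|2c|
→ t2 |ef|2a|98|fc|b8|2c|d3|2c|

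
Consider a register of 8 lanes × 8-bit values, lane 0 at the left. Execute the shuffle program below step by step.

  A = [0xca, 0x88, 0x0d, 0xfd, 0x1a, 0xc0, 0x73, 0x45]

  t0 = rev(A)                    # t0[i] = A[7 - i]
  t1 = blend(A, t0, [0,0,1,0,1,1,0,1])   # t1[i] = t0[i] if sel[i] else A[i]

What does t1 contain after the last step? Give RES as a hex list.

t0 = [0x45, 0x73, 0xc0, 0x1a, 0xfd, 0x0d, 0x88, 0xca]
t1 = [0xca, 0x88, 0xc0, 0xfd, 0xfd, 0x0d, 0x73, 0xca]

RES = [ 0xca  0x88  0xc0  0xfd  0xfd  0x0d  0x73  0xca ]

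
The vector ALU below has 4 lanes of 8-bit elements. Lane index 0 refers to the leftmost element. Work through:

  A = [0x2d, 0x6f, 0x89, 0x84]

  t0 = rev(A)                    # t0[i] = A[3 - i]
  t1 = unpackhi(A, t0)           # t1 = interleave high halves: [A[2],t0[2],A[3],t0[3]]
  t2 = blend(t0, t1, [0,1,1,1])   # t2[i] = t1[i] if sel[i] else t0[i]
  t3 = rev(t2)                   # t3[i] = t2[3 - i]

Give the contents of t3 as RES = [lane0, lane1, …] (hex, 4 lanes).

  t0: 84 89 6f 2d
  t1: 89 6f 84 2d
  t2: 84 6f 84 2d
  t3: 2d 84 6f 84

RES = [0x2d, 0x84, 0x6f, 0x84]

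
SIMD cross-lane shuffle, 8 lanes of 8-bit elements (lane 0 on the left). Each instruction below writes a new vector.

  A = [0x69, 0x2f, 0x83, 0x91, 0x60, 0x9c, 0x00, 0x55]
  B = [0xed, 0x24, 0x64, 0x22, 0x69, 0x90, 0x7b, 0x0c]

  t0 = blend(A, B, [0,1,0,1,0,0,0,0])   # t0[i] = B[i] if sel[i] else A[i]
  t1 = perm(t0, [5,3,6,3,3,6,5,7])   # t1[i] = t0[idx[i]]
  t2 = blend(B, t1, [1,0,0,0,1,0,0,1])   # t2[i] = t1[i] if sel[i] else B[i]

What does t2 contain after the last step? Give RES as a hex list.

RES = [0x9c, 0x24, 0x64, 0x22, 0x22, 0x90, 0x7b, 0x55]

→ t0 |69|24|83|22|60|9c|00|55|
→ t1 |9c|22|00|22|22|00|9c|55|
→ t2 |9c|24|64|22|22|90|7b|55|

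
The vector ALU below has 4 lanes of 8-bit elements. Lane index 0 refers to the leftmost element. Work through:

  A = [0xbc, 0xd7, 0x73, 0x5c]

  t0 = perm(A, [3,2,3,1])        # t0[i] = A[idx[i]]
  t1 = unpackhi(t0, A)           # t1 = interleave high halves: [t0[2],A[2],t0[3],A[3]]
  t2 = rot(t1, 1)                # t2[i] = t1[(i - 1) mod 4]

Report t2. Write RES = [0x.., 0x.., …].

RES = [0x5c, 0x5c, 0x73, 0xd7]

t0 = [0x5c, 0x73, 0x5c, 0xd7]
t1 = [0x5c, 0x73, 0xd7, 0x5c]
t2 = [0x5c, 0x5c, 0x73, 0xd7]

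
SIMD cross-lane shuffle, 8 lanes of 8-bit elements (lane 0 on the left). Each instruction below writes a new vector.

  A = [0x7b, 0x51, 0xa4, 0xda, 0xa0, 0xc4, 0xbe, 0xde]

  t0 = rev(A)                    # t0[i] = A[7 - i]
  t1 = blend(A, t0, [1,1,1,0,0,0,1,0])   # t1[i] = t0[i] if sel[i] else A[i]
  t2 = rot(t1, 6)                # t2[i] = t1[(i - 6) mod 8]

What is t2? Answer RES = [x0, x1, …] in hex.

t0 = [0xde, 0xbe, 0xc4, 0xa0, 0xda, 0xa4, 0x51, 0x7b]
t1 = [0xde, 0xbe, 0xc4, 0xda, 0xa0, 0xc4, 0x51, 0xde]
t2 = [0xc4, 0xda, 0xa0, 0xc4, 0x51, 0xde, 0xde, 0xbe]

RES = [ 0xc4  0xda  0xa0  0xc4  0x51  0xde  0xde  0xbe ]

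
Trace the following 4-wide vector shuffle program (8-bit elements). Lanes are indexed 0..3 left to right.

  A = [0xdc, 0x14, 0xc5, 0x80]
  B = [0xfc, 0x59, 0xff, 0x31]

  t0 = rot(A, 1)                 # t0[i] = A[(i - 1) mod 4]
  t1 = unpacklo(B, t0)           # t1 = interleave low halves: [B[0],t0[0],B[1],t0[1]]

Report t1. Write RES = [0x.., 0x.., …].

RES = [ 0xfc  0x80  0x59  0xdc ]

t0 = [0x80, 0xdc, 0x14, 0xc5]
t1 = [0xfc, 0x80, 0x59, 0xdc]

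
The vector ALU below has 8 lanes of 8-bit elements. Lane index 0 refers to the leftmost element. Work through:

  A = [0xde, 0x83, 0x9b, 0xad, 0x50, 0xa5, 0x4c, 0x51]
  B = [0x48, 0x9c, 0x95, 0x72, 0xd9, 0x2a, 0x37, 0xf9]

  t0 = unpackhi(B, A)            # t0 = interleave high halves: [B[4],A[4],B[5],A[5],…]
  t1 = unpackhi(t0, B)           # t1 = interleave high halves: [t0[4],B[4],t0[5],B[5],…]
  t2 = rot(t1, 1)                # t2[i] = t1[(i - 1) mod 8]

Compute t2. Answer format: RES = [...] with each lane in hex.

RES = [ 0xf9  0x37  0xd9  0x4c  0x2a  0xf9  0x37  0x51 ]

  t0: d9 50 2a a5 37 4c f9 51
  t1: 37 d9 4c 2a f9 37 51 f9
  t2: f9 37 d9 4c 2a f9 37 51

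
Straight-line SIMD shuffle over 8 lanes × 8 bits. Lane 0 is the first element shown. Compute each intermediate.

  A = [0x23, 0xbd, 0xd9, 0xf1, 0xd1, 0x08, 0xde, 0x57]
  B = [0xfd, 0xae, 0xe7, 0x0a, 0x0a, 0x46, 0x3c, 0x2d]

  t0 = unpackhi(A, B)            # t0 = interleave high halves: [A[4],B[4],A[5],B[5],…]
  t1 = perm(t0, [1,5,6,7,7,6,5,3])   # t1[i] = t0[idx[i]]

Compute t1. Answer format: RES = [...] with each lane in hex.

RES = [0x0a, 0x3c, 0x57, 0x2d, 0x2d, 0x57, 0x3c, 0x46]

  t0: d1 0a 08 46 de 3c 57 2d
  t1: 0a 3c 57 2d 2d 57 3c 46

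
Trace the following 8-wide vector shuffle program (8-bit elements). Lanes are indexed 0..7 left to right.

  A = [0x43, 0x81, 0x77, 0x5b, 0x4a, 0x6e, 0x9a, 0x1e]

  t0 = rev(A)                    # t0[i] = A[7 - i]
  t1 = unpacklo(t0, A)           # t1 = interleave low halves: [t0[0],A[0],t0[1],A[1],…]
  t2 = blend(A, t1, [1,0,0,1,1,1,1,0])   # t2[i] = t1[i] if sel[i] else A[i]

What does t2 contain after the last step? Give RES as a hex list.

RES = [0x1e, 0x81, 0x77, 0x81, 0x6e, 0x77, 0x4a, 0x1e]

→ t0 |1e|9a|6e|4a|5b|77|81|43|
→ t1 |1e|43|9a|81|6e|77|4a|5b|
→ t2 |1e|81|77|81|6e|77|4a|1e|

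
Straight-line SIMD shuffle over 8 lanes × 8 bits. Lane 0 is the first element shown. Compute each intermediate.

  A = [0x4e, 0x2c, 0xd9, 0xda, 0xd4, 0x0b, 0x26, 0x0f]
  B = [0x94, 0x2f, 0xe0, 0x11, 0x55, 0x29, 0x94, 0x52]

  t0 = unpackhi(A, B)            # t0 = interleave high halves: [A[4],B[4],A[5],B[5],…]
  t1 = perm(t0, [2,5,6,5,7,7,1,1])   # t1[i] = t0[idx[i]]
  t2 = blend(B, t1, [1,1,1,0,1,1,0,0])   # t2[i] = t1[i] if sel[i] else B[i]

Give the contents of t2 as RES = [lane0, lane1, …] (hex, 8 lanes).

  t0: d4 55 0b 29 26 94 0f 52
  t1: 0b 94 0f 94 52 52 55 55
  t2: 0b 94 0f 11 52 52 94 52

RES = [0x0b, 0x94, 0x0f, 0x11, 0x52, 0x52, 0x94, 0x52]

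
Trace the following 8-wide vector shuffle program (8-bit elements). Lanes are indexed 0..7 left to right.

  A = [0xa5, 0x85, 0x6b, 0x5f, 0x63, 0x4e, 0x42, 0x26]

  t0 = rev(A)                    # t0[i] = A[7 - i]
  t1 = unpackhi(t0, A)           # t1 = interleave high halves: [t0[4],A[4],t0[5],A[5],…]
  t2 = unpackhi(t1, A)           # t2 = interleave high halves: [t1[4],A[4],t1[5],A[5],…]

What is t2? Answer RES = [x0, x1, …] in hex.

RES = [ 0x85  0x63  0x42  0x4e  0xa5  0x42  0x26  0x26 ]

t0 = [0x26, 0x42, 0x4e, 0x63, 0x5f, 0x6b, 0x85, 0xa5]
t1 = [0x5f, 0x63, 0x6b, 0x4e, 0x85, 0x42, 0xa5, 0x26]
t2 = [0x85, 0x63, 0x42, 0x4e, 0xa5, 0x42, 0x26, 0x26]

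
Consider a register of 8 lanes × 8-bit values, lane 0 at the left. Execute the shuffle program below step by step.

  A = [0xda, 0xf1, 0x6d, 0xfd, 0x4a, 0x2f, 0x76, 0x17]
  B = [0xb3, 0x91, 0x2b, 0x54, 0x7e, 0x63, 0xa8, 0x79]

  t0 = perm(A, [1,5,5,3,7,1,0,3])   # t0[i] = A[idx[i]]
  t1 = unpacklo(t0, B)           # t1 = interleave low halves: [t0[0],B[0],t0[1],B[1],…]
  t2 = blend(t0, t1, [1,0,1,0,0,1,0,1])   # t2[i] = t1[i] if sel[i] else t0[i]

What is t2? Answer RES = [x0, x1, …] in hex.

t0 = [0xf1, 0x2f, 0x2f, 0xfd, 0x17, 0xf1, 0xda, 0xfd]
t1 = [0xf1, 0xb3, 0x2f, 0x91, 0x2f, 0x2b, 0xfd, 0x54]
t2 = [0xf1, 0x2f, 0x2f, 0xfd, 0x17, 0x2b, 0xda, 0x54]

RES = [0xf1, 0x2f, 0x2f, 0xfd, 0x17, 0x2b, 0xda, 0x54]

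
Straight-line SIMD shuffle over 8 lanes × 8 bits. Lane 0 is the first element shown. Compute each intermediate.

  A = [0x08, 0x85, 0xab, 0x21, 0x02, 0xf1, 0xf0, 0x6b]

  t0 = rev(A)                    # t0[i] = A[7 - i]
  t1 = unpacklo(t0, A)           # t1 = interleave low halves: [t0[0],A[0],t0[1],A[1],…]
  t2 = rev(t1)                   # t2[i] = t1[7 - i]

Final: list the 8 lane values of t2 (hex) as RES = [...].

RES = [0x21, 0x02, 0xab, 0xf1, 0x85, 0xf0, 0x08, 0x6b]

t0 = [0x6b, 0xf0, 0xf1, 0x02, 0x21, 0xab, 0x85, 0x08]
t1 = [0x6b, 0x08, 0xf0, 0x85, 0xf1, 0xab, 0x02, 0x21]
t2 = [0x21, 0x02, 0xab, 0xf1, 0x85, 0xf0, 0x08, 0x6b]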